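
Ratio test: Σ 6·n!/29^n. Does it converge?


aₙ = 6·n!/29^n
a_{n+1}/aₙ = (n+1)!/29^(n+1) × 29^n/n!  (constant 6 cancels)
= (n+1)/29
L = lim(n→∞) (n+1)/29 = ∞
L > 1 → series DIVERGES

Diverges (ratio test: L = ∞ > 1)


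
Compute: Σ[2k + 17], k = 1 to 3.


Σ(2k+17) = 2·Σk + 17·n
= 2·6 + 17·3
= 12 + 51 = 63

Σ = 63


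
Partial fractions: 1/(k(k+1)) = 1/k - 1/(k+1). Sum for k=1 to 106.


1/(k(k+1)) = 1/k - 1/(k+1) (partial fractions)
Telescoping: Σ = 1 - 1/107 = 106/107

Sum = 106/107


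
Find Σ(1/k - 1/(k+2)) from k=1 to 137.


Telescoping with gap 2: two head and two tail terms survive.
= (1 + 1/2) - (1/138 + 1/139)
= 3/2 - 1/138 - 1/139 = 14248/9591

Sum = 14248/9591


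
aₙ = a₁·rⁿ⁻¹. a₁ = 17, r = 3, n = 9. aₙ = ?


aₙ = a₁·r^(n-1)
= 17×3^8
= 17×6561
= 111537

a_9 = 111537


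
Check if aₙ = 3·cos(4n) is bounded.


For all n, -1 ≤ cos(4n) ≤ 1, so -3 ≤ 3·cos(4n) ≤ 3
Lower bound: -3, Upper bound: 3
The sequence IS bounded

Bounded (-3 ≤ aₙ ≤ 3)


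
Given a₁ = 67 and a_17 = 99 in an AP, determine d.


d = (aₙ - a₁)/(n-1)
= (99 - 67)/(17-1)
= 32/16 = 2

d = 2


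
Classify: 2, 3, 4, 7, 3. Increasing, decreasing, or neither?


Differences: 1, 1, 3, -4
Difference at position 1 is +1 (> 0) but position 4 is -4 (< 0) — sequence both rises and falls
→ NOT monotonic

Not monotonic


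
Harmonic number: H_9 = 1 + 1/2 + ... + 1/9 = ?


H_9 = 1/1 + 1/2 + 1/3 + 1/4 + 1/5 + 1/6 + 1/7 + 1/8 + 1/9
= 7129/2520
≈ 2.829

H_9 = 7129/2520 ≈ 2.829


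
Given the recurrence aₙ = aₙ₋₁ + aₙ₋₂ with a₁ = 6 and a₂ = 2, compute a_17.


Computing iteratively: 6, 2, 8, 10, 18, 28, 46, 74, 120, 194, 314, 508, ...
a_17 = 5634

a_17 = 5634


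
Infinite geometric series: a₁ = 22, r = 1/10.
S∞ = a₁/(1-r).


S∞ = a₁/(1-r) = 22/(1 - 1/10)
= 22/(9/10)
= 220/9

S∞ = 220/9


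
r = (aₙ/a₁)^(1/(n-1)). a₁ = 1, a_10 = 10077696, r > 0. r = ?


r^(n-1) = aₙ/a₁
r^9 = 10077696/1 = 10077696
r = 10077696^(1/9)
= 6

r = 6


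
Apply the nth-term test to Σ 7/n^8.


lim(n→∞) 7/n^8 = 0
lim aₙ = 0 → nth-term test is INCONCLUSIVE
(Need other tests; this is actually a convergent p-series with p=8 > 1)

Inconclusive (lim aₙ = 0; need another test)


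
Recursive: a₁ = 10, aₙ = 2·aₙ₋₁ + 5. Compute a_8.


Computing step by step:
a_1 = 10
a_2 = 25
a_3 = 55
a_4 = 115
a_5 = 235
a_6 = 475
a_7 = 955
a_8 = 1915


a_8 = 1915


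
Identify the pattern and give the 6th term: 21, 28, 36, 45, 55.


Pattern: triangular numbers: n(n+1)/2
Terms: 21, 28, 36, 45, 55
Next term = 66

Next term = 66


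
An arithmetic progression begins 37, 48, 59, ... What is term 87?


aₙ = a₁ + (n-1)d
= 37 + (87-1)×11
= 37 + 946
= 983

a_87 = 983


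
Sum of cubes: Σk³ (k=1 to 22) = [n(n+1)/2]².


n(n+1)/2 = 22×23/2 = 253
Σk³ = 253² = 64009

Σk³ = 64009


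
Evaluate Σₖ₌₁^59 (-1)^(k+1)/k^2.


S = 1 - 1/4 + 1/9 - 1/16 + 1/25 - 1/36 + 1/49 - 1/64 ± ...
= 0.8226
(Full series converges to +π²/12 ≈ +0.8225)

S_59 = 0.8226


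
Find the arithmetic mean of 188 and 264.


AM = (188 + 264)/2 = 452/2 = 226

AM = 226


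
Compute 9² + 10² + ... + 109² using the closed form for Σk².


Σₖ₌9^109 k² = Σₖ₌₁^109 k² − Σₖ₌₁^8 k²
= 109·110·219/6 − 8·9·17/6
= 437635 − 204 = 437431

Σk² = 437431


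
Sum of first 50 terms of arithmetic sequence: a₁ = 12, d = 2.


aₙ = 12 + (50-1)×2 = 110
Sₙ = n(a₁+aₙ)/2 = 50×(12+110)/2
= 50×122/2 = 3050

S_50 = 3050


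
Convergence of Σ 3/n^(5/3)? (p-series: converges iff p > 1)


p-series test: Σ c/n^p converges if p > 1, diverges if p ≤ 1 (constant c > 0 doesn't affect convergence).
p = 5/3
5/3 > 1 → CONVERGES

Converges (p = 5/3 > 1)


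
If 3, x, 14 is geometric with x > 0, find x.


GM = √(3×14) = √42 = 6.4807

GM = 6.4807


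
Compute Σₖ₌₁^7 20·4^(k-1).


Sₙ = 20×(4^7 - 1)/(4 - 1)
= 20×(16384 - 1)/3
= 20×16383/3
= 109220

S_7 = 109220


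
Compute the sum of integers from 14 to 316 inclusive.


Σₖ₌14^316 k = Σₖ₌₁^316 k − Σₖ₌₁^13 k
= 316·317/2 − 13·14/2
= 50086 − 91 = 49995

Σk = 49995


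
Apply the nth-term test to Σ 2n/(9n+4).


lim(n→∞) 2n/(9n+4) = 2/9 = 2/9  (divide numerator and denominator by n)
lim aₙ = 2/9 ≠ 0 → series DIVERGES

Diverges (lim aₙ = 2/9 ≠ 0)


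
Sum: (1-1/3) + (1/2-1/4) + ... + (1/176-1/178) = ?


Telescoping with gap 2: two head and two tail terms survive.
= (1 + 1/2) - (1/177 + 1/178)
= 3/2 - 1/177 - 1/178 = 23452/15753

Sum = 23452/15753


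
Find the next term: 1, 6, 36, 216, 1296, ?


Pattern: geometric (r=6)
Terms: 1, 6, 36, 216, 1296
Next term = 7776

Next term = 7776


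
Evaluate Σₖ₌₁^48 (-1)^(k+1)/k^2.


S = 1 - 1/4 + 1/9 - 1/16 + 1/25 - 1/36 + 1/49 - 1/64 ± ...
= 0.8223
(Full series converges to +π²/12 ≈ +0.8225)

S_48 = 0.8223


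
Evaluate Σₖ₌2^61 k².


Σₖ₌2^61 k² = Σₖ₌₁^61 k² − Σₖ₌₁^1 k²
= 61·62·123/6 − 1·2·3/6
= 77531 − 1 = 77530

Σk² = 77530


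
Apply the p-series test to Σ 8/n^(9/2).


p-series test: Σ c/n^p converges if p > 1, diverges if p ≤ 1 (constant c > 0 doesn't affect convergence).
p = 9/2
9/2 > 1 → CONVERGES

Converges (p = 9/2 > 1)


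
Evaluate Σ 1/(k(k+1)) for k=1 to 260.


1/(k(k+1)) = 1/k - 1/(k+1) (partial fractions)
Telescoping: Σ = 1 - 1/261 = 260/261

Sum = 260/261


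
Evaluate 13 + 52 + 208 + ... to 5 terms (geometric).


Sₙ = 13×(4^5 - 1)/(4 - 1)
= 13×(1024 - 1)/3
= 13×1023/3
= 4433

S_5 = 4433


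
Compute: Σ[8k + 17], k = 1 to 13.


Σ(8k+17) = 8·Σk + 17·n
= 8·91 + 17·13
= 728 + 221 = 949

Σ = 949


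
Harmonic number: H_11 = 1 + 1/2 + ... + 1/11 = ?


H_11 = 1/1 + 1/2 + 1/3 + ... + 1/11
= 83711/27720
≈ 3.0199

H_11 = 83711/27720 ≈ 3.0199


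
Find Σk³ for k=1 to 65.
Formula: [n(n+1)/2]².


n(n+1)/2 = 65×66/2 = 2145
Σk³ = 2145² = 4601025

Σk³ = 4601025


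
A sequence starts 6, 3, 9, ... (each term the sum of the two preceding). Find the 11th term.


Computing iteratively: 6, 3, 9, 12, 21, 33, 54, 87, 141, 228, 369
a_11 = 369

a_11 = 369


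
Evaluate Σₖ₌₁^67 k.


n(n+1)/2 = 67×68/2 = 4556/2 = 2278

Σk = 2278


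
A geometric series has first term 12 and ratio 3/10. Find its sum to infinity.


S∞ = a₁/(1-r) = 12/(1 - 3/10)
= 12/(7/10)
= 120/7

S∞ = 120/7


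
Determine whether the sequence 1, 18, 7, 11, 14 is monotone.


Differences: 17, -11, 4, 3
Difference at position 1 is +17 (> 0) but position 2 is -11 (< 0) — sequence both rises and falls
→ NOT monotonic

Not monotonic


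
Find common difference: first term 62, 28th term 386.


d = (aₙ - a₁)/(n-1)
= (386 - 62)/(28-1)
= 324/27 = 12

d = 12


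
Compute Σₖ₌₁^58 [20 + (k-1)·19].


aₙ = 20 + (58-1)×19 = 1103
Sₙ = n(a₁+aₙ)/2 = 58×(20+1103)/2
= 58×1123/2 = 32567

S_58 = 32567


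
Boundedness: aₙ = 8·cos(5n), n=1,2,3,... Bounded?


For all n, -1 ≤ cos(5n) ≤ 1, so -8 ≤ 8·cos(5n) ≤ 8
Lower bound: -8, Upper bound: 8
The sequence IS bounded

Bounded (-8 ≤ aₙ ≤ 8)


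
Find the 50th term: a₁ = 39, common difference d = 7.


aₙ = a₁ + (n-1)d
= 39 + (50-1)×7
= 39 + 343
= 382

a_50 = 382


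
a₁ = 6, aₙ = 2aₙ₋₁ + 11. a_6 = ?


Computing step by step:
a_1 = 6
a_2 = 23
a_3 = 57
a_4 = 125
a_5 = 261
a_6 = 533


a_6 = 533


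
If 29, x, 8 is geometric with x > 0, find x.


GM = √(29×8) = √232 = 15.2315

GM = 15.2315


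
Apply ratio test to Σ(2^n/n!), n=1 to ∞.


aₙ = 2^n/n!
a_{n+1}/aₙ = 2^(n+1)/(n+1)! × n!/2^n
= 2/(n+1)
L = lim(n→∞) 2/(n+1) = 0
L < 1 → series CONVERGES

Converges (ratio test: L = 0 < 1)


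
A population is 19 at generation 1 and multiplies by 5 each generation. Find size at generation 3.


aₙ = a₁·r^(n-1)
= 19×5^2
= 19×25
= 475

a_3 = 475


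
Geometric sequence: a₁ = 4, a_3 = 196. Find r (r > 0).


r^(n-1) = aₙ/a₁
r^2 = 196/4 = 49
r = 49^(1/2)
= ±7; taking r > 0 gives r = 7

r = 7


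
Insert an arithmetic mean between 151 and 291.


AM = (151 + 291)/2 = 442/2 = 221

AM = 221


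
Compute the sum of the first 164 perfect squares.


n = 164
n(n+1)(2n+1)/6 = 164×165×329/6
= 8902740/6 = 1483790

Σk² = 1483790


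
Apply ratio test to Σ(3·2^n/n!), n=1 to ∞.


aₙ = 3·2^n/n!
a_{n+1}/aₙ = 2^(n+1)/(n+1)! × n!/2^n  (constant 3 cancels)
= 2/(n+1)
L = lim(n→∞) 2/(n+1) = 0
L < 1 → series CONVERGES

Converges (ratio test: L = 0 < 1)


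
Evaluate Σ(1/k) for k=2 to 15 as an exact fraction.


Σₖ₌2^15 1/k = 1/2 + 1/3 + 1/4 + ... + 1/15
= 835397/360360
≈ 2.3182

Sum = 835397/360360 ≈ 2.3182


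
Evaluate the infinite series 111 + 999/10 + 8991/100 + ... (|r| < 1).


S∞ = a₁/(1-r) = 111/(1 - 9/10)
= 111/(1/10)
= 1110

S∞ = 1110


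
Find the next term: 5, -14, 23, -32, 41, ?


Pattern: alternating sign, magnitude arithmetic (d=9)
Terms: 5, -14, 23, -32, 41
Next term = -50

Next term = -50


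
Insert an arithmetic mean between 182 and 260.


AM = (182 + 260)/2 = 442/2 = 221

AM = 221


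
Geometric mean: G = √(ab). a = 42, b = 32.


GM = √(42×32) = √1344 = 36.6606

GM = 36.6606


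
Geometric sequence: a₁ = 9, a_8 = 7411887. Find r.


r^(n-1) = aₙ/a₁
r^7 = 7411887/9 = 823543
r = 823543^(1/7)
= 7

r = 7


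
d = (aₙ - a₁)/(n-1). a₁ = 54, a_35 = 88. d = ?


d = (aₙ - a₁)/(n-1)
= (88 - 54)/(35-1)
= 34/34 = 1

d = 1


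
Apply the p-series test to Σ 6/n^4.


p-series test: Σ c/n^p converges if p > 1, diverges if p ≤ 1 (constant c > 0 doesn't affect convergence).
p = 4
4 > 1 → CONVERGES

Converges (p = 4 > 1)


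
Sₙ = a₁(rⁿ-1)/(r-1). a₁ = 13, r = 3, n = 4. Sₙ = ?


Sₙ = 13×(3^4 - 1)/(3 - 1)
= 13×(81 - 1)/2
= 13×80/2
= 520

S_4 = 520


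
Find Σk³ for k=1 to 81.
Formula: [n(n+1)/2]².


n(n+1)/2 = 81×82/2 = 3321
Σk³ = 3321² = 11029041

Σk³ = 11029041


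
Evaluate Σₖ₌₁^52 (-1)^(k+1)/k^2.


S = 1 - 1/4 + 1/9 - 1/16 + 1/25 - 1/36 + 1/49 - 1/64 ± ...
= 0.8223
(Full series converges to +π²/12 ≈ +0.8225)

S_52 = 0.8223


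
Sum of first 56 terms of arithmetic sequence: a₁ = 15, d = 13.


aₙ = 15 + (56-1)×13 = 730
Sₙ = n(a₁+aₙ)/2 = 56×(15+730)/2
= 56×745/2 = 20860

S_56 = 20860


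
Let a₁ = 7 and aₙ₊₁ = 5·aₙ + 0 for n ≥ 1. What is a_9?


Computing step by step:
a_1 = 7
a_2 = 35
a_3 = 175
a_4 = 875
a_5 = 4375
a_6 = 21875
a_7 = 109375
a_8 = 546875
a_9 = 2734375


a_9 = 2734375


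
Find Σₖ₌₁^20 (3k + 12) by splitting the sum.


Σ(3k+12) = 3·Σk + 12·n
= 3·210 + 12·20
= 630 + 240 = 870

Σ = 870


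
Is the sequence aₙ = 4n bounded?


aₙ = 4n → as n→∞, aₙ→∞
No finite upper bound exists
The sequence is UNBOUNDED

Unbounded (aₙ → ∞ as n → ∞)


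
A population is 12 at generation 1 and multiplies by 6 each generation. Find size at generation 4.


aₙ = a₁·r^(n-1)
= 12×6^3
= 12×216
= 2592

a_4 = 2592


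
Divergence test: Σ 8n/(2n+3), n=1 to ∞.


lim(n→∞) 8n/(2n+3) = 8/2 = 4  (divide numerator and denominator by n)
lim aₙ = 4 ≠ 0 → series DIVERGES

Diverges (lim aₙ = 4 ≠ 0)


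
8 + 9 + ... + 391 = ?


Σₖ₌8^391 k = Σₖ₌₁^391 k − Σₖ₌₁^7 k
= 391·392/2 − 7·8/2
= 76636 − 28 = 76608

Σk = 76608


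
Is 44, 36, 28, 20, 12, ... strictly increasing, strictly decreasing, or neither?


Differences: -8, -8, -8, -8
All differences < 0 → strictly DECREASING

Monotonically decreasing


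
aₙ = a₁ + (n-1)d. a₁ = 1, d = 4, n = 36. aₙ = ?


aₙ = a₁ + (n-1)d
= 1 + (36-1)×4
= 1 + 140
= 141

a_36 = 141


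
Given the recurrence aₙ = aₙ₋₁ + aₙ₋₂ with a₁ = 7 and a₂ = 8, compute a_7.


Computing iteratively: 7, 8, 15, 23, 38, 61, 99
a_7 = 99

a_7 = 99


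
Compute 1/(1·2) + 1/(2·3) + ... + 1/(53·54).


1/(k(k+1)) = 1/k - 1/(k+1) (partial fractions)
Telescoping: Σ = 1 - 1/54 = 53/54

Sum = 53/54


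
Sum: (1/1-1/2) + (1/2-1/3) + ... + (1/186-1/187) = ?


Telescoping: adjacent terms cancel.
= 1/1 - 1/187
= 1 - 1/187 = 186/187

Sum = 186/187


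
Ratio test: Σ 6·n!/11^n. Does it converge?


aₙ = 6·n!/11^n
a_{n+1}/aₙ = (n+1)!/11^(n+1) × 11^n/n!  (constant 6 cancels)
= (n+1)/11
L = lim(n→∞) (n+1)/11 = ∞
L > 1 → series DIVERGES

Diverges (ratio test: L = ∞ > 1)


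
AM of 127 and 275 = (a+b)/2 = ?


AM = (127 + 275)/2 = 402/2 = 201

AM = 201


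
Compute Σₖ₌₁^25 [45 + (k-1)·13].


aₙ = 45 + (25-1)×13 = 357
Sₙ = n(a₁+aₙ)/2 = 25×(45+357)/2
= 25×402/2 = 5025

S_25 = 5025


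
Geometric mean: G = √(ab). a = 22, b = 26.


GM = √(22×26) = √572 = 23.9165

GM = 23.9165


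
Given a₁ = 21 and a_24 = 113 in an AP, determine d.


d = (aₙ - a₁)/(n-1)
= (113 - 21)/(24-1)
= 92/23 = 4

d = 4


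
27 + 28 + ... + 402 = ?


Σₖ₌27^402 k = Σₖ₌₁^402 k − Σₖ₌₁^26 k
= 402·403/2 − 26·27/2
= 81003 − 351 = 80652

Σk = 80652


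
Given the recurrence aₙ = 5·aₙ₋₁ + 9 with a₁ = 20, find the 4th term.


Computing step by step:
a_1 = 20
a_2 = 109
a_3 = 554
a_4 = 2779


a_4 = 2779


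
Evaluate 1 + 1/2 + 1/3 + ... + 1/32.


H_32 = 1/1 + 1/2 + 1/3 + ... + 1/32
= 586061125622639/144403552893600
≈ 4.0585

H_32 = 586061125622639/144403552893600 ≈ 4.0585


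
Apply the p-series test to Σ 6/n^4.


p-series test: Σ c/n^p converges if p > 1, diverges if p ≤ 1 (constant c > 0 doesn't affect convergence).
p = 4
4 > 1 → CONVERGES

Converges (p = 4 > 1)


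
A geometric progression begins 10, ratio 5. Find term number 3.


aₙ = a₁·r^(n-1)
= 10×5^2
= 10×25
= 250

a_3 = 250


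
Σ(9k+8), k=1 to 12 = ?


Σ(9k+8) = 9·Σk + 8·n
= 9·78 + 8·12
= 702 + 96 = 798

Σ = 798


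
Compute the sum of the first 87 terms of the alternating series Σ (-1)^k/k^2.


S = -1 + 1/4 - 1/9 + 1/16 - 1/25 + 1/36 - 1/49 + 1/64 ± ...
= -0.8225
(Full series converges to -π²/12 ≈ -0.8225)

S_87 = -0.8225


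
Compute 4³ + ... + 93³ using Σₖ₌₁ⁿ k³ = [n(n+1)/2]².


Σₖ₌4^93 k³ = [93·94/2]² − [3·4/2]²
= 19105641 − 36 = 19105605

Σk³ = 19105605


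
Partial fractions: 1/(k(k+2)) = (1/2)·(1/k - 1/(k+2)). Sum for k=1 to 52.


1/(k(k+2)) = (1/2)·(1/k - 1/(k+2)) (partial fractions)
Telescoping: Σ = (1/2)·(1 + 1/2 - 1/53 - 1/54) = 2093/2862

Sum = 2093/2862


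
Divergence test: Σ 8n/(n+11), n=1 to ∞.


lim(n→∞) 8n/(n+11) = 8/1 = 8  (divide numerator and denominator by n)
lim aₙ = 8 ≠ 0 → series DIVERGES

Diverges (lim aₙ = 8 ≠ 0)


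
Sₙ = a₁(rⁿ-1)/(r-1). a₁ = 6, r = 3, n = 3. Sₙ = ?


Sₙ = 6×(3^3 - 1)/(3 - 1)
= 6×(27 - 1)/2
= 6×26/2
= 78

S_3 = 78


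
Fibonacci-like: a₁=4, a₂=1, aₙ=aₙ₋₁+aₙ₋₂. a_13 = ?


Computing iteratively: 4, 1, 5, 6, 11, 17, 28, 45, 73, 118, 191, 309, ...
a_13 = 500

a_13 = 500


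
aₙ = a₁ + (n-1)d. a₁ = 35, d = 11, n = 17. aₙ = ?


aₙ = a₁ + (n-1)d
= 35 + (17-1)×11
= 35 + 176
= 211

a_17 = 211


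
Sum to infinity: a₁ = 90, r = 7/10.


S∞ = a₁/(1-r) = 90/(1 - 7/10)
= 90/(3/10)
= 300

S∞ = 300


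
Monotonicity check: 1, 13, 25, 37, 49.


Differences: 12, 12, 12, 12
All differences > 0 → strictly INCREASING

Monotonically increasing


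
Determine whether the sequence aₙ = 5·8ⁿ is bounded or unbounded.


aₙ = 5·8ⁿ → as n→∞, aₙ→∞ (since base 8 > 1)
No finite upper bound exists
The sequence is UNBOUNDED

Unbounded (aₙ → ∞ as n → ∞)


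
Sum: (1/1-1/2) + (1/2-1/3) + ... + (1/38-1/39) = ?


Telescoping: adjacent terms cancel.
= 1/1 - 1/39
= 1 - 1/39 = 38/39

Sum = 38/39


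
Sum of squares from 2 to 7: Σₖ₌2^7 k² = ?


Σₖ₌2^7 k² = Σₖ₌₁^7 k² − Σₖ₌₁^1 k²
= 7·8·15/6 − 1·2·3/6
= 140 − 1 = 139

Σk² = 139


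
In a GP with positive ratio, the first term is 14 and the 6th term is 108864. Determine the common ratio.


r^(n-1) = aₙ/a₁
r^5 = 108864/14 = 7776
r = 7776^(1/5)
= 6

r = 6


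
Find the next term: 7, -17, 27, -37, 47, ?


Pattern: alternating sign, magnitude arithmetic (d=10)
Terms: 7, -17, 27, -37, 47
Next term = -57

Next term = -57


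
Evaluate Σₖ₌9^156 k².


Σₖ₌9^156 k² = Σₖ₌₁^156 k² − Σₖ₌₁^8 k²
= 156·157·313/6 − 8·9·17/6
= 1277666 − 204 = 1277462

Σk² = 1277462


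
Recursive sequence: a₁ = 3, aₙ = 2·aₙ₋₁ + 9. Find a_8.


Computing step by step:
a_1 = 3
a_2 = 15
a_3 = 39
a_4 = 87
a_5 = 183
a_6 = 375
a_7 = 759
a_8 = 1527


a_8 = 1527


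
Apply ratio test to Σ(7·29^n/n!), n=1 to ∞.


aₙ = 7·29^n/n!
a_{n+1}/aₙ = 29^(n+1)/(n+1)! × n!/29^n  (constant 7 cancels)
= 29/(n+1)
L = lim(n→∞) 29/(n+1) = 0
L < 1 → series CONVERGES

Converges (ratio test: L = 0 < 1)


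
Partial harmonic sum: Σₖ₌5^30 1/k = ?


Σₖ₌5^30 1/k = 1/5 + 1/6 + 1/7 + ... + 1/30
= 4452412907647/2329089562800
≈ 1.9117

Sum = 4452412907647/2329089562800 ≈ 1.9117


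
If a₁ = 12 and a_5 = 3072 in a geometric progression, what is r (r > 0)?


r^(n-1) = aₙ/a₁
r^4 = 3072/12 = 256
r = 256^(1/4)
= ±4; taking r > 0 gives r = 4

r = 4


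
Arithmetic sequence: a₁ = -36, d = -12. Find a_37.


aₙ = a₁ + (n-1)d
= -36 + (37-1)×-12
= -36 - 432
= -468

a_37 = -468


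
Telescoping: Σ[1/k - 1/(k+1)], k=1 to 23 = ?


Telescoping: adjacent terms cancel.
= 1/1 - 1/24
= 1 - 1/24 = 23/24

Sum = 23/24


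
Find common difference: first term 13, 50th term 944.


d = (aₙ - a₁)/(n-1)
= (944 - 13)/(50-1)
= 931/49 = 19

d = 19


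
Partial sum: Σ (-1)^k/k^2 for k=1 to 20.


S = -1 + 1/4 - 1/9 + 1/16 - 1/25 + 1/36 - 1/49 + 1/64 ± ...
= -0.8213
(Full series converges to -π²/12 ≈ -0.8225)

S_20 = -0.8213


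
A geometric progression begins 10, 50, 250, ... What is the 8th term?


aₙ = a₁·r^(n-1)
= 10×5^7
= 10×78125
= 781250

a_8 = 781250


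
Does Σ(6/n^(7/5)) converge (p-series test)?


p-series test: Σ c/n^p converges if p > 1, diverges if p ≤ 1 (constant c > 0 doesn't affect convergence).
p = 7/5
7/5 > 1 → CONVERGES

Converges (p = 7/5 > 1)


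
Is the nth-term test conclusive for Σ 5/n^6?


lim(n→∞) 5/n^6 = 0
lim aₙ = 0 → nth-term test is INCONCLUSIVE
(Need other tests; this is actually a convergent p-series with p=6 > 1)

Inconclusive (lim aₙ = 0; need another test)


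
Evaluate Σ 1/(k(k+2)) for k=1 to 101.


1/(k(k+2)) = (1/2)·(1/k - 1/(k+2)) (partial fractions)
Telescoping: Σ = (1/2)·(1 + 1/2 - 1/102 - 1/103) = 7777/10506

Sum = 7777/10506


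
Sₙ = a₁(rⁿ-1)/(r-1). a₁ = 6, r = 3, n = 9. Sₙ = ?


Sₙ = 6×(3^9 - 1)/(3 - 1)
= 6×(19683 - 1)/2
= 6×19682/2
= 59046

S_9 = 59046


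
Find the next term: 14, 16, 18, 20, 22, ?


Pattern: arithmetic (d=2)
Terms: 14, 16, 18, 20, 22
Next term = 24

Next term = 24


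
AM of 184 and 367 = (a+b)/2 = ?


AM = (184 + 367)/2 = 551/2 = 275.5

AM = 275.5


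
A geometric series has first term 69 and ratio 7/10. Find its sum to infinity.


S∞ = a₁/(1-r) = 69/(1 - 7/10)
= 69/(3/10)
= 230

S∞ = 230


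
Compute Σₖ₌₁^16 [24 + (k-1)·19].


aₙ = 24 + (16-1)×19 = 309
Sₙ = n(a₁+aₙ)/2 = 16×(24+309)/2
= 16×333/2 = 2664

S_16 = 2664


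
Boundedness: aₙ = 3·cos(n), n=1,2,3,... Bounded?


For all n, -1 ≤ cos(n) ≤ 1, so -3 ≤ 3·cos(n) ≤ 3
Lower bound: -3, Upper bound: 3
The sequence IS bounded

Bounded (-3 ≤ aₙ ≤ 3)


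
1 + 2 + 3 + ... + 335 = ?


n(n+1)/2 = 335×336/2 = 112560/2 = 56280

Σk = 56280


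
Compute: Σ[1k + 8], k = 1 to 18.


Σ(1k+8) = 1·Σk + 8·n
= 1·171 + 8·18
= 171 + 144 = 315

Σ = 315


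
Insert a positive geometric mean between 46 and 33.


GM = √(46×33) = √1518 = 38.9615

GM = 38.9615


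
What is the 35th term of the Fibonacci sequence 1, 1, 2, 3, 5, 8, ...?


Fibonacci sequence: 1, 1, 2, 3, 5, 8, 13, 21, 34, 55, 89, ...
F(35) = 9227465

F(35) = 9227465


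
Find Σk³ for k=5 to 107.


Σₖ₌5^107 k³ = [107·108/2]² − [4·5/2]²
= 33385284 − 100 = 33385184

Σk³ = 33385184


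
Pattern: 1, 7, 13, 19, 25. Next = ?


Pattern: arithmetic (d=6)
Terms: 1, 7, 13, 19, 25
Next term = 31

Next term = 31


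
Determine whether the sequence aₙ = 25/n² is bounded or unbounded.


a₁ = 25, a₂ = 25/4, a₃ = 25/9, ...
0 < aₙ ≤ 25 for all n ≥ 1
The sequence IS bounded

Bounded (0 < aₙ ≤ 25)


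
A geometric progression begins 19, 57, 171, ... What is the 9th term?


aₙ = a₁·r^(n-1)
= 19×3^8
= 19×6561
= 124659

a_9 = 124659


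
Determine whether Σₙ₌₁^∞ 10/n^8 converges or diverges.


p-series test: Σ c/n^p converges if p > 1, diverges if p ≤ 1 (constant c > 0 doesn't affect convergence).
p = 8
8 > 1 → CONVERGES

Converges (p = 8 > 1)


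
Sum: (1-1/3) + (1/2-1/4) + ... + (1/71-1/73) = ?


Telescoping with gap 2: two head and two tail terms survive.
= (1 + 1/2) - (1/72 + 1/73)
= 3/2 - 1/72 - 1/73 = 7739/5256

Sum = 7739/5256


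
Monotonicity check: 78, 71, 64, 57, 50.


Differences: -7, -7, -7, -7
All differences < 0 → strictly DECREASING

Monotonically decreasing


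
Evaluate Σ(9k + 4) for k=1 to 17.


Σ(9k+4) = 9·Σk + 4·n
= 9·153 + 4·17
= 1377 + 68 = 1445

Σ = 1445


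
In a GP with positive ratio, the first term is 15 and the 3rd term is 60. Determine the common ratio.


r^(n-1) = aₙ/a₁
r^2 = 60/15 = 4
r = 4^(1/2)
= ±2; taking r > 0 gives r = 2

r = 2


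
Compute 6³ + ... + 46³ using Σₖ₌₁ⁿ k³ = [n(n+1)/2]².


Σₖ₌6^46 k³ = [46·47/2]² − [5·6/2]²
= 1168561 − 225 = 1168336

Σk³ = 1168336


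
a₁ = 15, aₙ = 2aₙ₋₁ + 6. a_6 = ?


Computing step by step:
a_1 = 15
a_2 = 36
a_3 = 78
a_4 = 162
a_5 = 330
a_6 = 666


a_6 = 666


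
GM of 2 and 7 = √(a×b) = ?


GM = √(2×7) = √14 = 3.7417

GM = 3.7417


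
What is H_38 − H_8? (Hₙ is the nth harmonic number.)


Σₖ₌9^38 1/k = 1/9 + 1/10 + 1/11 + ... + 1/38
= 104780081036899/69388720221600
≈ 1.51

Sum = 104780081036899/69388720221600 ≈ 1.51


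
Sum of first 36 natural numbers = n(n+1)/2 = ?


n(n+1)/2 = 36×37/2 = 1332/2 = 666

Σk = 666


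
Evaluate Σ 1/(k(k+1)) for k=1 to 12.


1/(k(k+1)) = 1/k - 1/(k+1) (partial fractions)
Telescoping: Σ = 1 - 1/13 = 12/13

Sum = 12/13


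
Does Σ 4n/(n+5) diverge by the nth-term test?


lim(n→∞) 4n/(n+5) = 4/1 = 4  (divide numerator and denominator by n)
lim aₙ = 4 ≠ 0 → series DIVERGES

Diverges (lim aₙ = 4 ≠ 0)


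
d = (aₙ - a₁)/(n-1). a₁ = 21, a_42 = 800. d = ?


d = (aₙ - a₁)/(n-1)
= (800 - 21)/(42-1)
= 779/41 = 19

d = 19


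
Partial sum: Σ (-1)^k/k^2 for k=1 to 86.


S = -1 + 1/4 - 1/9 + 1/16 - 1/25 + 1/36 - 1/49 + 1/64 ± ...
= -0.8224
(Full series converges to -π²/12 ≈ -0.8225)

S_86 = -0.8224


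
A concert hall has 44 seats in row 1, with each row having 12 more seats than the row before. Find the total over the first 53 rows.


aₙ = 44 + (53-1)×12 = 668
Sₙ = n(a₁+aₙ)/2 = 53×(44+668)/2
= 53×712/2 = 18868

S_53 = 18868


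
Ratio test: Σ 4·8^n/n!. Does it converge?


aₙ = 4·8^n/n!
a_{n+1}/aₙ = 8^(n+1)/(n+1)! × n!/8^n  (constant 4 cancels)
= 8/(n+1)
L = lim(n→∞) 8/(n+1) = 0
L < 1 → series CONVERGES

Converges (ratio test: L = 0 < 1)


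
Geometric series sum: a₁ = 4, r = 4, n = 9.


Sₙ = 4×(4^9 - 1)/(4 - 1)
= 4×(262144 - 1)/3
= 4×262143/3
= 349524

S_9 = 349524


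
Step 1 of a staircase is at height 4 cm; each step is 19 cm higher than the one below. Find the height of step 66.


aₙ = a₁ + (n-1)d
= 4 + (66-1)×19
= 4 + 1235
= 1239

a_66 = 1239


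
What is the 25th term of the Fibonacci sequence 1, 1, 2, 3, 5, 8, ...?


Fibonacci sequence: 1, 1, 2, 3, 5, 8, 13, 21, 34, 55, 89, ...
F(25) = 75025

F(25) = 75025


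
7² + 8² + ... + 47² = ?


Σₖ₌7^47 k² = Σₖ₌₁^47 k² − Σₖ₌₁^6 k²
= 47·48·95/6 − 6·7·13/6
= 35720 − 91 = 35629

Σk² = 35629


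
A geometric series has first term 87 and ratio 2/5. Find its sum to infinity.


S∞ = a₁/(1-r) = 87/(1 - 2/5)
= 87/(3/5)
= 145

S∞ = 145


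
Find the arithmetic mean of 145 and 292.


AM = (145 + 292)/2 = 437/2 = 218.5

AM = 218.5


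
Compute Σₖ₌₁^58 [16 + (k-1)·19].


aₙ = 16 + (58-1)×19 = 1099
Sₙ = n(a₁+aₙ)/2 = 58×(16+1099)/2
= 58×1115/2 = 32335

S_58 = 32335


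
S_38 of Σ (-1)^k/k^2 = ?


S = -1 + 1/4 - 1/9 + 1/16 - 1/25 + 1/36 - 1/49 + 1/64 ± ...
= -0.8221
(Full series converges to -π²/12 ≈ -0.8225)

S_38 = -0.8221


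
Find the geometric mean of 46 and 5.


GM = √(46×5) = √230 = 15.1658

GM = 15.1658


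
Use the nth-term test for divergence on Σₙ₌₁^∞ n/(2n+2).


lim(n→∞) n/(2n+2) = 1/2 = 1/2  (divide numerator and denominator by n)
lim aₙ = 1/2 ≠ 0 → series DIVERGES

Diverges (lim aₙ = 1/2 ≠ 0)


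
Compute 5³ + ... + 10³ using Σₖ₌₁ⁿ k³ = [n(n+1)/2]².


Σₖ₌5^10 k³ = [10·11/2]² − [4·5/2]²
= 3025 − 100 = 2925

Σk³ = 2925


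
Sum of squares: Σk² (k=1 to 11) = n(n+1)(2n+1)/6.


n = 11
n(n+1)(2n+1)/6 = 11×12×23/6
= 3036/6 = 506

Σk² = 506


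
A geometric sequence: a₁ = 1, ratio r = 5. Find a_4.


aₙ = a₁·r^(n-1)
= 1×5^3
= 1×125
= 125

a_4 = 125


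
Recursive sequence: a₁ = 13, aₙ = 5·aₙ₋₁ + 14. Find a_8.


Computing step by step:
a_1 = 13
a_2 = 79
a_3 = 409
a_4 = 2059
a_5 = 10309
a_6 = 51559
a_7 = 257809
a_8 = 1289059


a_8 = 1289059


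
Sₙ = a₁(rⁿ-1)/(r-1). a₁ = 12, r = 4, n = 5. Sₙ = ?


Sₙ = 12×(4^5 - 1)/(4 - 1)
= 12×(1024 - 1)/3
= 12×1023/3
= 4092

S_5 = 4092


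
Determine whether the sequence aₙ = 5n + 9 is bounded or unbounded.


aₙ = 5n + 9 → as n→∞, aₙ→∞
No finite upper bound exists
The sequence is UNBOUNDED

Unbounded (aₙ → ∞ as n → ∞)


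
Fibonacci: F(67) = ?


Fibonacci sequence: 1, 1, 2, 3, 5, 8, 13, 21, 34, 55, 89, ...
F(67) = 44945570212853

F(67) = 44945570212853


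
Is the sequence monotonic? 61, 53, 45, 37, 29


Differences: -8, -8, -8, -8
All differences < 0 → strictly DECREASING

Monotonically decreasing


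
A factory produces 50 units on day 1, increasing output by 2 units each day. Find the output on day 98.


aₙ = a₁ + (n-1)d
= 50 + (98-1)×2
= 50 + 194
= 244

a_98 = 244


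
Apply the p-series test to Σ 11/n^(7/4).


p-series test: Σ c/n^p converges if p > 1, diverges if p ≤ 1 (constant c > 0 doesn't affect convergence).
p = 7/4
7/4 > 1 → CONVERGES

Converges (p = 7/4 > 1)


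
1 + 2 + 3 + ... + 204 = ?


n(n+1)/2 = 204×205/2 = 41820/2 = 20910

Σk = 20910


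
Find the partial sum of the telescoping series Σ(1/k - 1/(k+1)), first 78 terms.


Telescoping: adjacent terms cancel.
= 1/1 - 1/79
= 1 - 1/79 = 78/79

Sum = 78/79


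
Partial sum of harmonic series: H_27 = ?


H_27 = 1/1 + 1/2 + 1/3 + ... + 1/27
= 312536252003/80313433200
≈ 3.8915

H_27 = 312536252003/80313433200 ≈ 3.8915


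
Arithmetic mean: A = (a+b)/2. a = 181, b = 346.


AM = (181 + 346)/2 = 527/2 = 263.5

AM = 263.5


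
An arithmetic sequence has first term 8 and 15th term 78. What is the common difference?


d = (aₙ - a₁)/(n-1)
= (78 - 8)/(15-1)
= 70/14 = 5

d = 5


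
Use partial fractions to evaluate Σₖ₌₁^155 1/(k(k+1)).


1/(k(k+1)) = 1/k - 1/(k+1) (partial fractions)
Telescoping: Σ = 1 - 1/156 = 155/156

Sum = 155/156


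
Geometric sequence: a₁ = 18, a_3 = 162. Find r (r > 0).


r^(n-1) = aₙ/a₁
r^2 = 162/18 = 9
r = 9^(1/2)
= ±3; taking r > 0 gives r = 3

r = 3


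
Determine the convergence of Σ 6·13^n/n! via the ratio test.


aₙ = 6·13^n/n!
a_{n+1}/aₙ = 13^(n+1)/(n+1)! × n!/13^n  (constant 6 cancels)
= 13/(n+1)
L = lim(n→∞) 13/(n+1) = 0
L < 1 → series CONVERGES

Converges (ratio test: L = 0 < 1)


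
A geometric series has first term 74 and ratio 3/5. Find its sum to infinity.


S∞ = a₁/(1-r) = 74/(1 - 3/5)
= 74/(2/5)
= 185

S∞ = 185


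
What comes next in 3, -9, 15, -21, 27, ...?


Pattern: alternating sign, magnitude arithmetic (d=6)
Terms: 3, -9, 15, -21, 27
Next term = -33

Next term = -33


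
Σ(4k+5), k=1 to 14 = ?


Σ(4k+5) = 4·Σk + 5·n
= 4·105 + 5·14
= 420 + 70 = 490

Σ = 490


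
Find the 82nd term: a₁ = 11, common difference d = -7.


aₙ = a₁ + (n-1)d
= 11 + (82-1)×-7
= 11 - 567
= -556

a_82 = -556


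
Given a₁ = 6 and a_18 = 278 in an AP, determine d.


d = (aₙ - a₁)/(n-1)
= (278 - 6)/(18-1)
= 272/17 = 16

d = 16


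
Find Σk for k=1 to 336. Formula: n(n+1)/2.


n(n+1)/2 = 336×337/2 = 113232/2 = 56616

Σk = 56616


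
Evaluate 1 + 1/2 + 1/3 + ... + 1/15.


H_15 = 1/1 + 1/2 + 1/3 + ... + 1/15
= 1195757/360360
≈ 3.3182

H_15 = 1195757/360360 ≈ 3.3182


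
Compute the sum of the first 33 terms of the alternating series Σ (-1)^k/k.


S = -1 + 1/2 - 1/3 + 1/4 - 1/5 + 1/6 - 1/7 + 1/8 ± ...
= -0.7081
(Full series converges to -ln(2) ≈ -0.6931)

S_33 = -0.7081


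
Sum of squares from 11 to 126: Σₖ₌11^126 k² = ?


Σₖ₌11^126 k² = Σₖ₌₁^126 k² − Σₖ₌₁^10 k²
= 126·127·253/6 − 10·11·21/6
= 674751 − 385 = 674366

Σk² = 674366


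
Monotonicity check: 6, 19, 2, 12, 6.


Differences: 13, -17, 10, -6
Difference at position 1 is +13 (> 0) but position 2 is -17 (< 0) — sequence both rises and falls
→ NOT monotonic

Not monotonic


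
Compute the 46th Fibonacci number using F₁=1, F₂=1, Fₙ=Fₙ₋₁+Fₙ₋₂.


Fibonacci sequence: 1, 1, 2, 3, 5, 8, 13, 21, 34, 55, 89, ...
F(46) = 1836311903

F(46) = 1836311903


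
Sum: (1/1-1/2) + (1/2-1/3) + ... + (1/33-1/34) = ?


Telescoping: adjacent terms cancel.
= 1/1 - 1/34
= 1 - 1/34 = 33/34

Sum = 33/34


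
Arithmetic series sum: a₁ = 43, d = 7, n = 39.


aₙ = 43 + (39-1)×7 = 309
Sₙ = n(a₁+aₙ)/2 = 39×(43+309)/2
= 39×352/2 = 6864

S_39 = 6864


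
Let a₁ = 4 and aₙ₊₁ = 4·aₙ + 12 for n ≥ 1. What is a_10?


Computing step by step:
a_1 = 4
a_2 = 28
a_3 = 124
a_4 = 508
a_5 = 2044
a_6 = 8188
a_7 = 32764
a_8 = 131068
a_9 = 524284
a_10 = 2097148


a_10 = 2097148


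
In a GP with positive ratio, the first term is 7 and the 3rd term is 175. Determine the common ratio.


r^(n-1) = aₙ/a₁
r^2 = 175/7 = 25
r = 25^(1/2)
= ±5; taking r > 0 gives r = 5

r = 5


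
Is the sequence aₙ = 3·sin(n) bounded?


For all n, -1 ≤ sin(n) ≤ 1, so -3 ≤ 3·sin(n) ≤ 3
Lower bound: -3, Upper bound: 3
The sequence IS bounded

Bounded (-3 ≤ aₙ ≤ 3)


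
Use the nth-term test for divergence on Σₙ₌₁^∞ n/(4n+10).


lim(n→∞) n/(4n+10) = 1/4 = 1/4  (divide numerator and denominator by n)
lim aₙ = 1/4 ≠ 0 → series DIVERGES

Diverges (lim aₙ = 1/4 ≠ 0)


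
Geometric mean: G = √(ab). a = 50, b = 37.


GM = √(50×37) = √1850 = 43.0116

GM = 43.0116


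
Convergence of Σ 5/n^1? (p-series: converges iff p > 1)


p-series test: Σ c/n^p converges if p > 1, diverges if p ≤ 1 (constant c > 0 doesn't affect convergence).
p = 1
1 ≤ 1 → DIVERGES

Diverges (p = 1 ≤ 1)


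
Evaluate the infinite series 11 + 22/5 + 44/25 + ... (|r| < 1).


S∞ = a₁/(1-r) = 11/(1 - 2/5)
= 11/(3/5)
= 55/3

S∞ = 55/3


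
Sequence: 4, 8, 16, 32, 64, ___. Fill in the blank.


Pattern: powers of 2: 2ⁿ
Terms: 4, 8, 16, 32, 64
Next term = 128

Next term = 128


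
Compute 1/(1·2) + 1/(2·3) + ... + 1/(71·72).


1/(k(k+1)) = 1/k - 1/(k+1) (partial fractions)
Telescoping: Σ = 1 - 1/72 = 71/72

Sum = 71/72


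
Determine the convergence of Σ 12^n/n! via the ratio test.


aₙ = 12^n/n!
a_{n+1}/aₙ = 12^(n+1)/(n+1)! × n!/12^n
= 12/(n+1)
L = lim(n→∞) 12/(n+1) = 0
L < 1 → series CONVERGES

Converges (ratio test: L = 0 < 1)


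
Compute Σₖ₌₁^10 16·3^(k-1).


Sₙ = 16×(3^10 - 1)/(3 - 1)
= 16×(59049 - 1)/2
= 16×59048/2
= 472384

S_10 = 472384


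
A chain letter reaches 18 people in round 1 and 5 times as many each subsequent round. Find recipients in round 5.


aₙ = a₁·r^(n-1)
= 18×5^4
= 18×625
= 11250

a_5 = 11250


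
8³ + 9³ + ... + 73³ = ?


Σₖ₌8^73 k³ = [73·74/2]² − [7·8/2]²
= 7295401 − 784 = 7294617

Σk³ = 7294617


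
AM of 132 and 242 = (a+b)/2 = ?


AM = (132 + 242)/2 = 374/2 = 187

AM = 187


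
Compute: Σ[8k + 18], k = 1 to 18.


Σ(8k+18) = 8·Σk + 18·n
= 8·171 + 18·18
= 1368 + 324 = 1692

Σ = 1692


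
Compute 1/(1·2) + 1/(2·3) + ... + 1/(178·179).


1/(k(k+1)) = 1/k - 1/(k+1) (partial fractions)
Telescoping: Σ = 1 - 1/179 = 178/179

Sum = 178/179


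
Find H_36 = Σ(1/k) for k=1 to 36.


H_36 = 1/1 + 1/2 + 1/3 + ... + 1/36
= 54801925434709/13127595717600
≈ 4.1746

H_36 = 54801925434709/13127595717600 ≈ 4.1746


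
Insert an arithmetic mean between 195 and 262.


AM = (195 + 262)/2 = 457/2 = 228.5

AM = 228.5


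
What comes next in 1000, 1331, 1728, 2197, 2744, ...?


Pattern: perfect cubes: n³
Terms: 1000, 1331, 1728, 2197, 2744
Next term = 3375

Next term = 3375


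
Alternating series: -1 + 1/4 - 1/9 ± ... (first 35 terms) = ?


S = -1 + 1/4 - 1/9 + 1/16 - 1/25 + 1/36 - 1/49 + 1/64 ± ...
= -0.8229
(Full series converges to -π²/12 ≈ -0.8225)

S_35 = -0.8229


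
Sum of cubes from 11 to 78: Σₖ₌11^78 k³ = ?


Σₖ₌11^78 k³ = [78·79/2]² − [10·11/2]²
= 9492561 − 3025 = 9489536

Σk³ = 9489536


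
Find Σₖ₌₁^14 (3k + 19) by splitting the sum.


Σ(3k+19) = 3·Σk + 19·n
= 3·105 + 19·14
= 315 + 266 = 581

Σ = 581


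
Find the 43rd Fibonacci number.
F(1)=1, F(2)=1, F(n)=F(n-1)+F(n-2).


Fibonacci sequence: 1, 1, 2, 3, 5, 8, 13, 21, 34, 55, 89, ...
F(43) = 433494437

F(43) = 433494437


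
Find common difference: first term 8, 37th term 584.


d = (aₙ - a₁)/(n-1)
= (584 - 8)/(37-1)
= 576/36 = 16

d = 16


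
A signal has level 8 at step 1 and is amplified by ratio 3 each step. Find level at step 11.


aₙ = a₁·r^(n-1)
= 8×3^10
= 8×59049
= 472392

a_11 = 472392


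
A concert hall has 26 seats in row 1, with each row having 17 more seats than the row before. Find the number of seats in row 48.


aₙ = a₁ + (n-1)d
= 26 + (48-1)×17
= 26 + 799
= 825

a_48 = 825


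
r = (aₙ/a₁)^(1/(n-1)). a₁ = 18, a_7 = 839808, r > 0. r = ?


r^(n-1) = aₙ/a₁
r^6 = 839808/18 = 46656
r = 46656^(1/6)
= ±6; taking r > 0 gives r = 6

r = 6


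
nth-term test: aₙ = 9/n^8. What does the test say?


lim(n→∞) 9/n^8 = 0
lim aₙ = 0 → nth-term test is INCONCLUSIVE
(Need other tests; this is actually a convergent p-series with p=8 > 1)

Inconclusive (lim aₙ = 0; need another test)


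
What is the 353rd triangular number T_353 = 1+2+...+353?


n(n+1)/2 = 353×354/2 = 124962/2 = 62481

Σk = 62481


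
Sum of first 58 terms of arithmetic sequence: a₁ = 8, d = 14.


aₙ = 8 + (58-1)×14 = 806
Sₙ = n(a₁+aₙ)/2 = 58×(8+806)/2
= 58×814/2 = 23606

S_58 = 23606


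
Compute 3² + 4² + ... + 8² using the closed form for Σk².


Σₖ₌3^8 k² = Σₖ₌₁^8 k² − Σₖ₌₁^2 k²
= 8·9·17/6 − 2·3·5/6
= 204 − 5 = 199

Σk² = 199


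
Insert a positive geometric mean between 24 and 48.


GM = √(24×48) = √1152 = 33.9411

GM = 33.9411


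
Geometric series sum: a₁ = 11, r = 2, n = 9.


Sₙ = 11×(2^9 - 1)/(2 - 1)
= 11×(512 - 1)/1
= 11×511/1
= 5621

S_9 = 5621


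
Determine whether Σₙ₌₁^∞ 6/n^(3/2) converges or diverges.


p-series test: Σ c/n^p converges if p > 1, diverges if p ≤ 1 (constant c > 0 doesn't affect convergence).
p = 3/2
3/2 > 1 → CONVERGES

Converges (p = 3/2 > 1)


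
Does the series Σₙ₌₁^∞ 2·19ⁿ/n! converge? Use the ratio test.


aₙ = 2·19^n/n!
a_{n+1}/aₙ = 19^(n+1)/(n+1)! × n!/19^n  (constant 2 cancels)
= 19/(n+1)
L = lim(n→∞) 19/(n+1) = 0
L < 1 → series CONVERGES

Converges (ratio test: L = 0 < 1)


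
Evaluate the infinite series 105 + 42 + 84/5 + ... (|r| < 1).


S∞ = a₁/(1-r) = 105/(1 - 2/5)
= 105/(3/5)
= 175

S∞ = 175


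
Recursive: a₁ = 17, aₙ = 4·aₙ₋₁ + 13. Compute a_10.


Computing step by step:
a_1 = 17
a_2 = 81
a_3 = 337
a_4 = 1361
a_5 = 5457
a_6 = 21841
a_7 = 87377
a_8 = 349521
a_9 = 1398097
a_10 = 5592401


a_10 = 5592401


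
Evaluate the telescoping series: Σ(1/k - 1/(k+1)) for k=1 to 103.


Telescoping: adjacent terms cancel.
= 1/1 - 1/104
= 1 - 1/104 = 103/104

Sum = 103/104


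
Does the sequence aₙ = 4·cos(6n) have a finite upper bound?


For all n, -1 ≤ cos(6n) ≤ 1, so -4 ≤ 4·cos(6n) ≤ 4
Lower bound: -4, Upper bound: 4
The sequence IS bounded

Bounded (-4 ≤ aₙ ≤ 4)


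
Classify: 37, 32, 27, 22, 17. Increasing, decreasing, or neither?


Differences: -5, -5, -5, -5
All differences < 0 → strictly DECREASING

Monotonically decreasing


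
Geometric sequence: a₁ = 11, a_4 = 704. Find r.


r^(n-1) = aₙ/a₁
r^3 = 704/11 = 64
r = 64^(1/3)
= 4

r = 4


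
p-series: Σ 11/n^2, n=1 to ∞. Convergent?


p-series test: Σ c/n^p converges if p > 1, diverges if p ≤ 1 (constant c > 0 doesn't affect convergence).
p = 2
2 > 1 → CONVERGES

Converges (p = 2 > 1)


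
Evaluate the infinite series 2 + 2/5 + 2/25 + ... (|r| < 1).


S∞ = a₁/(1-r) = 2/(1 - 1/5)
= 2/(4/5)
= 5/2

S∞ = 5/2


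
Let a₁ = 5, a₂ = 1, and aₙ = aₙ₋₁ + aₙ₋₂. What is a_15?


Computing iteratively: 5, 1, 6, 7, 13, 20, 33, 53, 86, 139, 225, 364, ...
a_15 = 1542

a_15 = 1542


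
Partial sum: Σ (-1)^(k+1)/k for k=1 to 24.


S = 1 - 1/2 + 1/3 - 1/4 + 1/5 - 1/6 + 1/7 - 1/8 ± ...
= 0.6727
(Full series converges to +ln(2) ≈ +0.6931)

S_24 = 0.6727


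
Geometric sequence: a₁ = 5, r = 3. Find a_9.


aₙ = a₁·r^(n-1)
= 5×3^8
= 5×6561
= 32805

a_9 = 32805


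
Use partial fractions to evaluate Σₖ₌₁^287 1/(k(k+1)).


1/(k(k+1)) = 1/k - 1/(k+1) (partial fractions)
Telescoping: Σ = 1 - 1/288 = 287/288

Sum = 287/288


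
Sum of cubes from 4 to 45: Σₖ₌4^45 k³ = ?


Σₖ₌4^45 k³ = [45·46/2]² − [3·4/2]²
= 1071225 − 36 = 1071189

Σk³ = 1071189


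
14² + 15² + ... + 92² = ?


Σₖ₌14^92 k² = Σₖ₌₁^92 k² − Σₖ₌₁^13 k²
= 92·93·185/6 − 13·14·27/6
= 263810 − 819 = 262991

Σk² = 262991


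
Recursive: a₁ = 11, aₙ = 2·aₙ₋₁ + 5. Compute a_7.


Computing step by step:
a_1 = 11
a_2 = 27
a_3 = 59
a_4 = 123
a_5 = 251
a_6 = 507
a_7 = 1019


a_7 = 1019


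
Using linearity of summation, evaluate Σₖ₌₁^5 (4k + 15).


Σ(4k+15) = 4·Σk + 15·n
= 4·15 + 15·5
= 60 + 75 = 135

Σ = 135
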